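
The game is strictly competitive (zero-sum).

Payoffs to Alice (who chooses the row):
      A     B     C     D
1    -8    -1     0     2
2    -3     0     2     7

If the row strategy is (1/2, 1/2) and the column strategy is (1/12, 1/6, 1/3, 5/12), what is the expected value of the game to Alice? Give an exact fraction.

5/3

Against (1/12, 1/6, 1/3, 5/12), each row's expected payoff is 1: 0; 2: 10/3.
Taking the (1/2, 1/2)-weighted average: (1/2)·(0) + (1/2)·(10/3) = 5/3.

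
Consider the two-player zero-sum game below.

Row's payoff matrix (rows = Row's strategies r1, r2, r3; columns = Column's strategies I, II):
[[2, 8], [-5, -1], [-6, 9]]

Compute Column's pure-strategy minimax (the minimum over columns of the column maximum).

The worst case (largest entry) in each column is I: 2, II: 9.
The best (smallest) of these is 2.

2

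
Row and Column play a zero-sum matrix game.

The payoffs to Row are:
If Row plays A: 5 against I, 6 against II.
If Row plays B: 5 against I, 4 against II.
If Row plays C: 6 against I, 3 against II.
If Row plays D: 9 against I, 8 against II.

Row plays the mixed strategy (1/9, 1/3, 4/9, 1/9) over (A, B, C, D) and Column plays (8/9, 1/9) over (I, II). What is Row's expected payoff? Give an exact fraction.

Against (8/9, 1/9), each row's expected payoff is A: 46/9; B: 44/9; C: 17/3; D: 80/9.
Taking the (1/9, 1/3, 4/9, 1/9)-weighted average: (1/9)·(46/9) + (1/3)·(44/9) + (4/9)·(17/3) + (1/9)·(80/9) = 154/27.

154/27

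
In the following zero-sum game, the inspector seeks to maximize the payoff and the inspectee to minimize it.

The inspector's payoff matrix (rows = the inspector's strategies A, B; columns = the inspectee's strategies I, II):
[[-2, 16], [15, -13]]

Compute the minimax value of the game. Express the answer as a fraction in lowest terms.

Row minima are -2 and -13, so the inspector's maximin is -2; column maxima are 15 and 16, so the inspectee's minimax is 15. These differ, so the equilibrium is in mixed strategies.
Let the inspector play A with probability p. The inspectee is indifferent when −2p + 15(1−p) = 16p − 13(1−p), giving p = 14/23.
Let the inspectee play I with probability q. The inspector is indifferent when −2q + 16(1−q) = 15q − 13(1−q), giving q = 29/46.
The value is -2·(29/46) + (16)·(17/46) = 107/23.

107/23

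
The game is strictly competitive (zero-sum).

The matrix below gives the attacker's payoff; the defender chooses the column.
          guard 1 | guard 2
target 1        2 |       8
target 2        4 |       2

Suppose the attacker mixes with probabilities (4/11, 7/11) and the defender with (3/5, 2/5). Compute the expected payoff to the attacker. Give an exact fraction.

40/11

Against (3/5, 2/5), each row's expected payoff is target 1: 22/5; target 2: 16/5.
Taking the (4/11, 7/11)-weighted average: (4/11)·(22/5) + (7/11)·(16/5) = 40/11.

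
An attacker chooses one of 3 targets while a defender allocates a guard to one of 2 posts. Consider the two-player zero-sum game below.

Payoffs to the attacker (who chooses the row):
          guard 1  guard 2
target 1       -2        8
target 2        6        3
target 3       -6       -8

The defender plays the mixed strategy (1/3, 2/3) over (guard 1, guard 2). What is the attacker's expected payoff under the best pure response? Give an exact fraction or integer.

14/3

target 1: (-2)·(1/3) + (8)·(2/3) = 14/3.
target 2: (6)·(1/3) + (3)·(2/3) = 4.
target 3: (-6)·(1/3) + (-8)·(2/3) = -22/3.
The best pure response is target 1 with expected payoff 14/3.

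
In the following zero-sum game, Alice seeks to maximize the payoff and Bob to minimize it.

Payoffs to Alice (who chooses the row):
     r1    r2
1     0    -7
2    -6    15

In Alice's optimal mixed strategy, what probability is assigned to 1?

3/4

Row minima are -7 and -6, so Alice's maximin is -6; column maxima are 0 and 15, so Bob's minimax is 0. These differ, so the equilibrium is in mixed strategies.
Let Alice play 1 with probability p. Bob is indifferent when −6(1−p) = −7p + 15(1−p), giving p = 3/4.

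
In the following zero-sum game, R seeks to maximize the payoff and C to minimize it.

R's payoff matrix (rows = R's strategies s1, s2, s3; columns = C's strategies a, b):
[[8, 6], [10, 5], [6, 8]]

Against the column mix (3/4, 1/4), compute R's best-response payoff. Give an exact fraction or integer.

s1: (8)·(3/4) + (6)·(1/4) = 15/2.
s2: (10)·(3/4) + (5)·(1/4) = 35/4.
s3: (6)·(3/4) + (8)·(1/4) = 13/2.
The best pure response is s2 with expected payoff 35/4.

35/4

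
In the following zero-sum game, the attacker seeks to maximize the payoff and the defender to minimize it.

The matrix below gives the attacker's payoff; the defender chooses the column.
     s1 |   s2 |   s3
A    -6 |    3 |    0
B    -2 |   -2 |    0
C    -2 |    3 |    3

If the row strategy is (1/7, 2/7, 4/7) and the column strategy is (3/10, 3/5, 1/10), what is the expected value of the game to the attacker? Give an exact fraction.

Against (3/10, 3/5, 1/10), each row's expected payoff is A: 0; B: -9/5; C: 3/2.
Taking the (1/7, 2/7, 4/7)-weighted average: (1/7)·(0) + (2/7)·(-9/5) + (4/7)·(3/2) = 12/35.

12/35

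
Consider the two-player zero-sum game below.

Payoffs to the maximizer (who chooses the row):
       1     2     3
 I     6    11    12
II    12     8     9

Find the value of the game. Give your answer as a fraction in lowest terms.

28/3

Column 3 is strictly dominated by 2 for the minimizer (it gives the maximizer more in every row).
The remaining 2×2 game on (I, II) × (1, 2) has no saddle point. Let the maximizer play I with probability p; indifference gives 6p + 12(1−p) = 11p + 8(1−p), so p = 4/9.
Similarly the minimizer's optimal q on 1 is 1/3, and the value is 6·(1/3) + (11)·(2/3) = 28/3.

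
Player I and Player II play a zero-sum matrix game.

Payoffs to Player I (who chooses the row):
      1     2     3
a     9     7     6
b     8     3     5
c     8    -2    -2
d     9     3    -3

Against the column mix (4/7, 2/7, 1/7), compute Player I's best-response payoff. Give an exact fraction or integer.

a: (9)·(4/7) + (7)·(2/7) + (6)·(1/7) = 8.
b: (8)·(4/7) + (3)·(2/7) + (5)·(1/7) = 43/7.
c: (8)·(4/7) + (-2)·(2/7) + (-2)·(1/7) = 26/7.
d: (9)·(4/7) + (3)·(2/7) + (-3)·(1/7) = 39/7.
The best pure response is a with expected payoff 8.

8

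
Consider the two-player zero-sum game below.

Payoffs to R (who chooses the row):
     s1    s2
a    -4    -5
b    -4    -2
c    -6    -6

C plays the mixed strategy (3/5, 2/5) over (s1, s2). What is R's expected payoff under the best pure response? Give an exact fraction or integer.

-16/5

a: (-4)·(3/5) + (-5)·(2/5) = -22/5.
b: (-4)·(3/5) + (-2)·(2/5) = -16/5.
c: (-6)·(3/5) + (-6)·(2/5) = -6.
The best pure response is b with expected payoff -16/5.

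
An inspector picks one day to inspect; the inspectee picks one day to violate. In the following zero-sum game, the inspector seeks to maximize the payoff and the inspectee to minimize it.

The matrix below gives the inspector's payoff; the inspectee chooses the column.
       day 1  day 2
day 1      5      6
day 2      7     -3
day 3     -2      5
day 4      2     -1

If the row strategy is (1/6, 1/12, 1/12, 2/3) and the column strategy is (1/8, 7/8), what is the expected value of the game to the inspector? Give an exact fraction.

Against (1/8, 7/8), each row's expected payoff is day 1: 47/8; day 2: -7/4; day 3: 33/8; day 4: -5/8.
Taking the (1/6, 1/12, 1/12, 2/3)-weighted average: (1/6)·(47/8) + (1/12)·(-7/4) + (1/12)·(33/8) + (2/3)·(-5/8) = 73/96.

73/96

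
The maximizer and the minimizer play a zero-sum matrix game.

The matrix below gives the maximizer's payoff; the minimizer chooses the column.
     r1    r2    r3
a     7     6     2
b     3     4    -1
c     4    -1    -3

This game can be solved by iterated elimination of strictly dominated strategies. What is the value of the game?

Row c is strictly dominated by row a (7>4, 6>-1, 2>-3); eliminate c.
Row b is strictly dominated by row a (7>3, 6>4, 2>-1); eliminate b.
Column r1 is strictly dominated by r2 for the minimizer (6<7); eliminate r1.
Column r2 is strictly dominated by r3 for the minimizer (2<6); eliminate r2.
Only (a, r3) remains, with payoff 2.

2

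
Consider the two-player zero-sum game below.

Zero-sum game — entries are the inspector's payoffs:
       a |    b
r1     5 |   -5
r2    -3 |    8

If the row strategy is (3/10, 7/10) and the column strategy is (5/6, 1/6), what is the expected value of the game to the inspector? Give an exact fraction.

Against (5/6, 1/6), each row's expected payoff is r1: 10/3; r2: -7/6.
Taking the (3/10, 7/10)-weighted average: (3/10)·(10/3) + (7/10)·(-7/6) = 11/60.

11/60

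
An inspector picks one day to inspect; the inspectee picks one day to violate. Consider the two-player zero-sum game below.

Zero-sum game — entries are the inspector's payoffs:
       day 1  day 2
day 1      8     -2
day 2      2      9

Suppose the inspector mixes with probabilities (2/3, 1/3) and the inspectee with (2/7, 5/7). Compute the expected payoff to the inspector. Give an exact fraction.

Against (2/7, 5/7), each row's expected payoff is day 1: 6/7; day 2: 7.
Taking the (2/3, 1/3)-weighted average: (2/3)·(6/7) + (1/3)·(7) = 61/21.

61/21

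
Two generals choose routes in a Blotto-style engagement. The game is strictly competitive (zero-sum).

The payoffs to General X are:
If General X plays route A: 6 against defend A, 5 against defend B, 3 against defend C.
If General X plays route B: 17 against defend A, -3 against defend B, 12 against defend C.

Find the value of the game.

69/17

Column defend A is strictly dominated by defend C for General Y (it gives General X more in every row).
The remaining 2×2 game on (route A, route B) × (defend B, defend C) has no saddle point. Let General X play route A with probability p; indifference gives 5p − 3(1−p) = 3p + 12(1−p), so p = 15/17.
Similarly General Y's optimal q on defend B is 9/17, and the value is 5·(9/17) + (3)·(8/17) = 69/17.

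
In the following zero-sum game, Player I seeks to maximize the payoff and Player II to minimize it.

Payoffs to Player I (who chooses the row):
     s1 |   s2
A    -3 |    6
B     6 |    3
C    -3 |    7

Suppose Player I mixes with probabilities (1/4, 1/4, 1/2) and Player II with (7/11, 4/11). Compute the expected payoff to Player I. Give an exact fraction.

71/44

Against (7/11, 4/11), each row's expected payoff is A: 3/11; B: 54/11; C: 7/11.
Taking the (1/4, 1/4, 1/2)-weighted average: (1/4)·(3/11) + (1/4)·(54/11) + (1/2)·(7/11) = 71/44.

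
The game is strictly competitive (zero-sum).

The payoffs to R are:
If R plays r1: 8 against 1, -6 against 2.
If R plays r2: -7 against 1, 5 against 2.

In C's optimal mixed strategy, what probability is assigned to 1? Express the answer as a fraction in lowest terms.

11/26

Row minima are -6 and -7, so R's maximin is -6; column maxima are 8 and 5, so C's minimax is 5. These differ, so the equilibrium is in mixed strategies.
Let C play 1 with probability q. R is indifferent when 8q − 6(1−q) = −7q + 5(1−q), giving q = 11/26.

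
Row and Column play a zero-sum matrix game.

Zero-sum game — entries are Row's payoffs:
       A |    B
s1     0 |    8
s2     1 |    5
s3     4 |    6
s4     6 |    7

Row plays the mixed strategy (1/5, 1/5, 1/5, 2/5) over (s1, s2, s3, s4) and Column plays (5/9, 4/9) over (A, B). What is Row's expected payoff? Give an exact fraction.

Against (5/9, 4/9), each row's expected payoff is s1: 32/9; s2: 25/9; s3: 44/9; s4: 58/9.
Taking the (1/5, 1/5, 1/5, 2/5)-weighted average: (1/5)·(32/9) + (1/5)·(25/9) + (1/5)·(44/9) + (2/5)·(58/9) = 217/45.

217/45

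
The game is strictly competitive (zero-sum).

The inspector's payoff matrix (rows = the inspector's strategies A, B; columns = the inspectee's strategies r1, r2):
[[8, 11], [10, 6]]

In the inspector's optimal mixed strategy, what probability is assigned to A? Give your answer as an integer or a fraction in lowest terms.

4/7

Row minima are 8 and 6, so the inspector's maximin is 8; column maxima are 10 and 11, so the inspectee's minimax is 10. These differ, so the equilibrium is in mixed strategies.
Let the inspector play A with probability p. The inspectee is indifferent when 8p + 10(1−p) = 11p + 6(1−p), giving p = 4/7.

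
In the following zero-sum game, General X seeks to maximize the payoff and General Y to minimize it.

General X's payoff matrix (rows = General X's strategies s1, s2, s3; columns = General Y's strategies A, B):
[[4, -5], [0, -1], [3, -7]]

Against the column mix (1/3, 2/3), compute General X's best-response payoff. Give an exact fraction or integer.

s1: (4)·(1/3) + (-5)·(2/3) = -2.
s2: (0)·(1/3) + (-1)·(2/3) = -2/3.
s3: (3)·(1/3) + (-7)·(2/3) = -11/3.
The best pure response is s2 with expected payoff -2/3.

-2/3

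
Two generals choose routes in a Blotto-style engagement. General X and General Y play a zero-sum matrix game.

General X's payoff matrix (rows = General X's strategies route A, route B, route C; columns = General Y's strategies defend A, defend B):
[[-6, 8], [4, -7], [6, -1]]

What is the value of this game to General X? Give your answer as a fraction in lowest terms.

2

Row route B is strictly dominated by row route C, so General X never plays it.
The remaining 2×2 game on (route A, route C) × (defend A, defend B) has no saddle point. Let General X play route A with probability p; indifference gives −6p + 6(1−p) = 8p − (1−p), so p = 1/3.
Similarly General Y's optimal q on defend A is 3/7, and the value is -6·(3/7) + (8)·(4/7) = 2.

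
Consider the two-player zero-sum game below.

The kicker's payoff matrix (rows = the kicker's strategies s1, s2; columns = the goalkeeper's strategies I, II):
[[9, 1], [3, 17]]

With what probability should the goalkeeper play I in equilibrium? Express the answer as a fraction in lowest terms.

8/11

Row minima are 1 and 3, so the kicker's maximin is 3; column maxima are 9 and 17, so the goalkeeper's minimax is 9. These differ, so the equilibrium is in mixed strategies.
Let the goalkeeper play I with probability q. The kicker is indifferent when 9q + (1−q) = 3q + 17(1−q), giving q = 8/11.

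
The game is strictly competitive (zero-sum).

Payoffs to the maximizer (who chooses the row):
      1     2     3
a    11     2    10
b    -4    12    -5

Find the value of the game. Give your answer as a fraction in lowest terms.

Column 1 is strictly dominated by 3 for the minimizer (it gives the maximizer more in every row).
The remaining 2×2 game on (a, b) × (2, 3) has no saddle point. Let the maximizer play a with probability p; indifference gives 2p + 12(1−p) = 10p − 5(1−p), so p = 17/25.
Similarly the minimizer's optimal q on 2 is 3/5, and the value is 2·(3/5) + (10)·(2/5) = 26/5.

26/5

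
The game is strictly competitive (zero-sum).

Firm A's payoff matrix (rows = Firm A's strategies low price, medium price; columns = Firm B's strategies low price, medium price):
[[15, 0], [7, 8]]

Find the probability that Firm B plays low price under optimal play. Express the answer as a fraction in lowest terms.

Row minima are 0 and 7, so Firm A's maximin is 7; column maxima are 15 and 8, so Firm B's minimax is 8. These differ, so the equilibrium is in mixed strategies.
Let Firm B play low price with probability q. Firm A is indifferent when 15q = 7q + 8(1−q), giving q = 1/2.

1/2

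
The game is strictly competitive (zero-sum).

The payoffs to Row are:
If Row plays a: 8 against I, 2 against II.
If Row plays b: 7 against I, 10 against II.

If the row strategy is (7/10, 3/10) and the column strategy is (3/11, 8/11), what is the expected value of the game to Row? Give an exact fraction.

Against (3/11, 8/11), each row's expected payoff is a: 40/11; b: 101/11.
Taking the (7/10, 3/10)-weighted average: (7/10)·(40/11) + (3/10)·(101/11) = 53/10.

53/10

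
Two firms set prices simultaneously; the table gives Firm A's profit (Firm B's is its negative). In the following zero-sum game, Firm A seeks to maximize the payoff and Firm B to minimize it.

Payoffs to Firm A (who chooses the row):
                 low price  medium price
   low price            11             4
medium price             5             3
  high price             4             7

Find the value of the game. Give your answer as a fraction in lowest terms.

Row medium price is strictly dominated by row low price, so Firm A never plays it.
The remaining 2×2 game on (low price, high price) × (low price, medium price) has no saddle point. Let Firm A play low price with probability p; indifference gives 11p + 4(1−p) = 4p + 7(1−p), so p = 3/10.
Similarly Firm B's optimal q on low price is 3/10, and the value is 11·(3/10) + (4)·(7/10) = 61/10.

61/10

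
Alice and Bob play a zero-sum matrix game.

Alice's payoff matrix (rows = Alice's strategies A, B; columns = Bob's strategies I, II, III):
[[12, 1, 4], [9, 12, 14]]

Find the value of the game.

Column III is strictly dominated by II for Bob (it gives Alice more in every row).
The remaining 2×2 game on (A, B) × (I, II) has no saddle point. Let Alice play A with probability p; indifference gives 12p + 9(1−p) = p + 12(1−p), so p = 3/14.
Similarly Bob's optimal q on I is 11/14, and the value is 12·(11/14) + (1)·(3/14) = 135/14.

135/14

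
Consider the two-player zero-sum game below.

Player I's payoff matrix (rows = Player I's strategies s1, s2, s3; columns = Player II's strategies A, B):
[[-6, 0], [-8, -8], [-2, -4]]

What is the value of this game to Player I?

Row s2 is strictly dominated by row s3, so Player I never plays it.
The remaining 2×2 game on (s1, s3) × (A, B) has no saddle point. Let Player I play s1 with probability p; indifference gives −6p − 2(1−p) = −4(1−p), so p = 1/4.
Similarly Player II's optimal q on A is 1/2, and the value is -6·(1/2) + (0)·(1/2) = -3.

-3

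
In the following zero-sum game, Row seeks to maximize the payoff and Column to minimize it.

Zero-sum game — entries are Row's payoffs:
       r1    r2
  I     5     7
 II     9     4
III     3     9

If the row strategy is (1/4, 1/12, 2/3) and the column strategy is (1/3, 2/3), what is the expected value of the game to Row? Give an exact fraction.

Against (1/3, 2/3), each row's expected payoff is I: 19/3; II: 17/3; III: 7.
Taking the (1/4, 1/12, 2/3)-weighted average: (1/4)·(19/3) + (1/12)·(17/3) + (2/3)·(7) = 121/18.

121/18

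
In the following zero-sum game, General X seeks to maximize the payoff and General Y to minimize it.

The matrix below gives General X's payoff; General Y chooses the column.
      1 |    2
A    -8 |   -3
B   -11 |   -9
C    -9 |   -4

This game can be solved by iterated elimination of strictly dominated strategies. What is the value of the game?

Column 2 is strictly dominated by 1 for General Y (-8<-3, -11<-9, -9<-4); eliminate 2.
Row B is strictly dominated by row A (-8>-11); eliminate B.
Row C is strictly dominated by row A (-8>-9); eliminate C.
Only (A, 1) remains, with payoff -8.

-8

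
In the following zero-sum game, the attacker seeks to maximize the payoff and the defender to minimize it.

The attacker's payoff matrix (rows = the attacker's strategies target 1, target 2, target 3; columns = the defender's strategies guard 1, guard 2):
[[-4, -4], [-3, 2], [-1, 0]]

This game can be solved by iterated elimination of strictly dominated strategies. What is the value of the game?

-1

Row target 1 is strictly dominated by row target 2 (-3>-4, 2>-4); eliminate target 1.
Column guard 2 is strictly dominated by guard 1 for the defender (-3<2, -1<0); eliminate guard 2.
Row target 2 is strictly dominated by row target 3 (-1>-3); eliminate target 2.
Only (target 3, guard 1) remains, with payoff -1.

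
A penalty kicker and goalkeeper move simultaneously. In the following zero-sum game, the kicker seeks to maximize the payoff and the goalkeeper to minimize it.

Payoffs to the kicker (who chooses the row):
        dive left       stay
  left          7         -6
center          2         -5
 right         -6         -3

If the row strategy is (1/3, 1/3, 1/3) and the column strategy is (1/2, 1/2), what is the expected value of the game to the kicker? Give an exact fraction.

Against (1/2, 1/2), each row's expected payoff is left: 1/2; center: -3/2; right: -9/2.
Taking the (1/3, 1/3, 1/3)-weighted average: (1/3)·(1/2) + (1/3)·(-3/2) + (1/3)·(-9/2) = -11/6.

-11/6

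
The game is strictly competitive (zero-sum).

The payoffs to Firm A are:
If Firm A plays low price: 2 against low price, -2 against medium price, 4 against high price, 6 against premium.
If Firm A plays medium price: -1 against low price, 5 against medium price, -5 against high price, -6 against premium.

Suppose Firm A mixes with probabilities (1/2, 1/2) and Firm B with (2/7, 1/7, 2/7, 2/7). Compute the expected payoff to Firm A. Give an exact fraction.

3/14

Against (2/7, 1/7, 2/7, 2/7), each row's expected payoff is low price: 22/7; medium price: -19/7.
Taking the (1/2, 1/2)-weighted average: (1/2)·(22/7) + (1/2)·(-19/7) = 3/14.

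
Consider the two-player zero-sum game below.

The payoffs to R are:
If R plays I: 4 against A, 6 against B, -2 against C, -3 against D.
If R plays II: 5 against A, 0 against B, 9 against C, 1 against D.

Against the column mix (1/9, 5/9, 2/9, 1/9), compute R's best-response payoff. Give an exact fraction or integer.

3

I: (4)·(1/9) + (6)·(5/9) + (-2)·(2/9) + (-3)·(1/9) = 3.
II: (5)·(1/9) + (0)·(5/9) + (9)·(2/9) + (1)·(1/9) = 8/3.
The best pure response is I with expected payoff 3.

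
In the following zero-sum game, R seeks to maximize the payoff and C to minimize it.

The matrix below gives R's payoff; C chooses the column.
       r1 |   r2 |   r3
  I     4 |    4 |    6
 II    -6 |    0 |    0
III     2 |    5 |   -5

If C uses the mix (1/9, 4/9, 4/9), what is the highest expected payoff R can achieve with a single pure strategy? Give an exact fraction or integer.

44/9

I: (4)·(1/9) + (4)·(4/9) + (6)·(4/9) = 44/9.
II: (-6)·(1/9) + (0)·(4/9) + (0)·(4/9) = -2/3.
III: (2)·(1/9) + (5)·(4/9) + (-5)·(4/9) = 2/9.
The best pure response is I with expected payoff 44/9.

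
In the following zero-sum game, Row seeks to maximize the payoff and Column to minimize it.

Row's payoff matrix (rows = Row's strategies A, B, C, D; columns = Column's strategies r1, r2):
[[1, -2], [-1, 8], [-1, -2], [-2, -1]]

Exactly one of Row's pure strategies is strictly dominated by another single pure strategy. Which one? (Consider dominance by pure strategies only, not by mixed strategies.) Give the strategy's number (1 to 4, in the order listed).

4

Compare D with B: -1 > -2, 8 > -1.
So B strictly dominates D for Row; D is strictly dominated.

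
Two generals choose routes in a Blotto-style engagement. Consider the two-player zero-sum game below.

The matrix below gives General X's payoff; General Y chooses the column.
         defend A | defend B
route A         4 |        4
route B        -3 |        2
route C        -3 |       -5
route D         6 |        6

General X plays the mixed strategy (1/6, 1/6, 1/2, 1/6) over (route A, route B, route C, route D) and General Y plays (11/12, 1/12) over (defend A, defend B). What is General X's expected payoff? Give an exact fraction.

Against (11/12, 1/12), each row's expected payoff is route A: 4; route B: -31/12; route C: -19/6; route D: 6.
Taking the (1/6, 1/6, 1/2, 1/6)-weighted average: (1/6)·(4) + (1/6)·(-31/12) + (1/2)·(-19/6) + (1/6)·(6) = -25/72.

-25/72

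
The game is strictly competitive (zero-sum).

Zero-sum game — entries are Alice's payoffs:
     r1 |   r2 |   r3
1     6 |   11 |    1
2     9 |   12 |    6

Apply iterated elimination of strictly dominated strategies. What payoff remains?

Row 1 is strictly dominated by row 2 (9>6, 12>11, 6>1); eliminate 1.
Column r1 is strictly dominated by r3 for Bob (6<9); eliminate r1.
Column r2 is strictly dominated by r3 for Bob (6<12); eliminate r2.
Only (2, r3) remains, with payoff 6.

6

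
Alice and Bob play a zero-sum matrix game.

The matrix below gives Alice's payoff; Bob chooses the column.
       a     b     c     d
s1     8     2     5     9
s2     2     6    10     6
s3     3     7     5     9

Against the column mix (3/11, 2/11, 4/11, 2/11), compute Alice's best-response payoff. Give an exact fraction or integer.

70/11

s1: (8)·(3/11) + (2)·(2/11) + (5)·(4/11) + (9)·(2/11) = 6.
s2: (2)·(3/11) + (6)·(2/11) + (10)·(4/11) + (6)·(2/11) = 70/11.
s3: (3)·(3/11) + (7)·(2/11) + (5)·(4/11) + (9)·(2/11) = 61/11.
The best pure response is s2 with expected payoff 70/11.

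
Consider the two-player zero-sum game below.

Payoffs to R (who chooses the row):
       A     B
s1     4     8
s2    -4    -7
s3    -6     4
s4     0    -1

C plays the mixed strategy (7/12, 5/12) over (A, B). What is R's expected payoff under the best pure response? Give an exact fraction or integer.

17/3

s1: (4)·(7/12) + (8)·(5/12) = 17/3.
s2: (-4)·(7/12) + (-7)·(5/12) = -21/4.
s3: (-6)·(7/12) + (4)·(5/12) = -11/6.
s4: (0)·(7/12) + (-1)·(5/12) = -5/12.
The best pure response is s1 with expected payoff 17/3.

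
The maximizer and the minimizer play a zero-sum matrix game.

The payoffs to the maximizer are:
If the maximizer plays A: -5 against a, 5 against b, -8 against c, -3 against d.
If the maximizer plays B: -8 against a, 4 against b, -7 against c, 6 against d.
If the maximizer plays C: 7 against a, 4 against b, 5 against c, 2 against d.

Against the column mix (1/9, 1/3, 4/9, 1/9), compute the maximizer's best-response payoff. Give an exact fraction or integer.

41/9

A: (-5)·(1/9) + (5)·(1/3) + (-8)·(4/9) + (-3)·(1/9) = -25/9.
B: (-8)·(1/9) + (4)·(1/3) + (-7)·(4/9) + (6)·(1/9) = -2.
C: (7)·(1/9) + (4)·(1/3) + (5)·(4/9) + (2)·(1/9) = 41/9.
The best pure response is C with expected payoff 41/9.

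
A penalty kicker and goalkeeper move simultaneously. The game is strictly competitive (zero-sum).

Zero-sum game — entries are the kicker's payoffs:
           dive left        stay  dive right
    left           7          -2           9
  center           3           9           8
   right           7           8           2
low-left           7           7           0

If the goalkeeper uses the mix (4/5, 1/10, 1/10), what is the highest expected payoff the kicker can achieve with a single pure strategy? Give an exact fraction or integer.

left: (7)·(4/5) + (-2)·(1/10) + (9)·(1/10) = 63/10.
center: (3)·(4/5) + (9)·(1/10) + (8)·(1/10) = 41/10.
right: (7)·(4/5) + (8)·(1/10) + (2)·(1/10) = 33/5.
low-left: (7)·(4/5) + (7)·(1/10) + (0)·(1/10) = 63/10.
The best pure response is right with expected payoff 33/5.

33/5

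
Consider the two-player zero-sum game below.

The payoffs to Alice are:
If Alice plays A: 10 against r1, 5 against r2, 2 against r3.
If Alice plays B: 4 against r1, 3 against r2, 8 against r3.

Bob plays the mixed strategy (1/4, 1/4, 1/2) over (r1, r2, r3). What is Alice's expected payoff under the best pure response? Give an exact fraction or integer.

23/4

A: (10)·(1/4) + (5)·(1/4) + (2)·(1/2) = 19/4.
B: (4)·(1/4) + (3)·(1/4) + (8)·(1/2) = 23/4.
The best pure response is B with expected payoff 23/4.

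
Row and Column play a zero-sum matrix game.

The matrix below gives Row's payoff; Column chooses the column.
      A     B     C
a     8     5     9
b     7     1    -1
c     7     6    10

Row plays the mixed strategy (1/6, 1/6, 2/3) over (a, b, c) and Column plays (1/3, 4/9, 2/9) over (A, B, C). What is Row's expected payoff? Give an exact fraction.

115/18

Against (1/3, 4/9, 2/9), each row's expected payoff is a: 62/9; b: 23/9; c: 65/9.
Taking the (1/6, 1/6, 2/3)-weighted average: (1/6)·(62/9) + (1/6)·(23/9) + (2/3)·(65/9) = 115/18.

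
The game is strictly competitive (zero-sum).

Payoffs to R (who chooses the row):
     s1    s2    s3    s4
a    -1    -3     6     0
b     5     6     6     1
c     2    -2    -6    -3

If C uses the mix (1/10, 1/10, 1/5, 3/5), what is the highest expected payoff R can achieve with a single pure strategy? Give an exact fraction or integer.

29/10

a: (-1)·(1/10) + (-3)·(1/10) + (6)·(1/5) + (0)·(3/5) = 4/5.
b: (5)·(1/10) + (6)·(1/10) + (6)·(1/5) + (1)·(3/5) = 29/10.
c: (2)·(1/10) + (-2)·(1/10) + (-6)·(1/5) + (-3)·(3/5) = -3.
The best pure response is b with expected payoff 29/10.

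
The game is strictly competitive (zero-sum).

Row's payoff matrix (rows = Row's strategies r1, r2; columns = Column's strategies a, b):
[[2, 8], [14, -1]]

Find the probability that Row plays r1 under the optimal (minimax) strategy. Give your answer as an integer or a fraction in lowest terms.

Row minima are 2 and -1, so Row's maximin is 2; column maxima are 14 and 8, so Column's minimax is 8. These differ, so the equilibrium is in mixed strategies.
Let Row play r1 with probability p. Column is indifferent when 2p + 14(1−p) = 8p − (1−p), giving p = 5/7.

5/7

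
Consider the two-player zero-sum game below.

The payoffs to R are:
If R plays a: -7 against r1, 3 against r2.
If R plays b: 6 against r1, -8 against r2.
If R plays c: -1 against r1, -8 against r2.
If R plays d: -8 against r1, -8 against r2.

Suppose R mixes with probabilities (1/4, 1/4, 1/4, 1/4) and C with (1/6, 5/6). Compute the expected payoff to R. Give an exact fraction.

Against (1/6, 5/6), each row's expected payoff is a: 4/3; b: -17/3; c: -41/6; d: -8.
Taking the (1/4, 1/4, 1/4, 1/4)-weighted average: (1/4)·(4/3) + (1/4)·(-17/3) + (1/4)·(-41/6) + (1/4)·(-8) = -115/24.

-115/24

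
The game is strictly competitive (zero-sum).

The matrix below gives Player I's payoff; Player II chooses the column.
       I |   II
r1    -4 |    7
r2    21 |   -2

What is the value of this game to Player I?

Row minima are -4 and -2, so Player I's maximin is -2; column maxima are 21 and 7, so Player II's minimax is 7. These differ, so the equilibrium is in mixed strategies.
Let Player I play r1 with probability p. Player II is indifferent when −4p + 21(1−p) = 7p − 2(1−p), giving p = 23/34.
Let Player II play I with probability q. Player I is indifferent when −4q + 7(1−q) = 21q − 2(1−q), giving q = 9/34.
The value is -4·(9/34) + (7)·(25/34) = 139/34.

139/34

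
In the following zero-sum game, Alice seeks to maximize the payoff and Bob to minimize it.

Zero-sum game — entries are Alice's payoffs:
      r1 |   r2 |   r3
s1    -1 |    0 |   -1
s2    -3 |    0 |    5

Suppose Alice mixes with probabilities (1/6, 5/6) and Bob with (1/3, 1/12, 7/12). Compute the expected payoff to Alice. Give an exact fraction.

13/9

Against (1/3, 1/12, 7/12), each row's expected payoff is s1: -11/12; s2: 23/12.
Taking the (1/6, 5/6)-weighted average: (1/6)·(-11/12) + (5/6)·(23/12) = 13/9.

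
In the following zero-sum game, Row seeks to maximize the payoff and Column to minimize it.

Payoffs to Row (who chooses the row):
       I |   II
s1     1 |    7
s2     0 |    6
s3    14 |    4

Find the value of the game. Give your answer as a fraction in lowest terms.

Row s2 is strictly dominated by row s1, so Row never plays it.
The remaining 2×2 game on (s1, s3) × (I, II) has no saddle point. Let Row play s1 with probability p; indifference gives p + 14(1−p) = 7p + 4(1−p), so p = 5/8.
Similarly Column's optimal q on I is 3/16, and the value is 1·(3/16) + (7)·(13/16) = 47/8.

47/8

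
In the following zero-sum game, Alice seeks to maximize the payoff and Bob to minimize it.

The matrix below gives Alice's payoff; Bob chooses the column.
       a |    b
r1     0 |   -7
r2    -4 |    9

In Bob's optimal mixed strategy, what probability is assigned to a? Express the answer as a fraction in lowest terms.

Row minima are -7 and -4, so Alice's maximin is -4; column maxima are 0 and 9, so Bob's minimax is 0. These differ, so the equilibrium is in mixed strategies.
Let Bob play a with probability q. Alice is indifferent when −7(1−q) = −4q + 9(1−q), giving q = 4/5.

4/5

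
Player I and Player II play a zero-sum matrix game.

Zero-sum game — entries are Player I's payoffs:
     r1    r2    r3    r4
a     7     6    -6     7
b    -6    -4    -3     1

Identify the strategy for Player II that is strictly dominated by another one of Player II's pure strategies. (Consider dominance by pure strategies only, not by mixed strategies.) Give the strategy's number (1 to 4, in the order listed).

4

Player II prefers columns that give Player I less. Compare r4 with r2: 6 < 7, -4 < 1.
So r2 strictly dominates r4 for Player II; r4 is strictly dominated.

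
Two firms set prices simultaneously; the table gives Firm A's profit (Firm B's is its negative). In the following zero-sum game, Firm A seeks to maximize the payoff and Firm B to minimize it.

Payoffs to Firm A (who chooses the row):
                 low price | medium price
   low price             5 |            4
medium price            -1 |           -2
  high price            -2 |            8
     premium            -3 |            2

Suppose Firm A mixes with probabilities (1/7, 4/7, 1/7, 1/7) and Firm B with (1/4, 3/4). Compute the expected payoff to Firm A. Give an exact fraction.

1/2

Against (1/4, 3/4), each row's expected payoff is low price: 17/4; medium price: -7/4; high price: 11/2; premium: 3/4.
Taking the (1/7, 4/7, 1/7, 1/7)-weighted average: (1/7)·(17/4) + (4/7)·(-7/4) + (1/7)·(11/2) + (1/7)·(3/4) = 1/2.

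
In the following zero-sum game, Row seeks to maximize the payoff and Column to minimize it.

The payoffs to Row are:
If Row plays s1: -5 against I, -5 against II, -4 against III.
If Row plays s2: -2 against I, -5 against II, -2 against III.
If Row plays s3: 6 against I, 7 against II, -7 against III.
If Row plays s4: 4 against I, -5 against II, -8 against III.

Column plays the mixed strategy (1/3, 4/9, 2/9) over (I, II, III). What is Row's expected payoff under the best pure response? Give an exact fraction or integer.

32/9

s1: (-5)·(1/3) + (-5)·(4/9) + (-4)·(2/9) = -43/9.
s2: (-2)·(1/3) + (-5)·(4/9) + (-2)·(2/9) = -10/3.
s3: (6)·(1/3) + (7)·(4/9) + (-7)·(2/9) = 32/9.
s4: (4)·(1/3) + (-5)·(4/9) + (-8)·(2/9) = -8/3.
The best pure response is s3 with expected payoff 32/9.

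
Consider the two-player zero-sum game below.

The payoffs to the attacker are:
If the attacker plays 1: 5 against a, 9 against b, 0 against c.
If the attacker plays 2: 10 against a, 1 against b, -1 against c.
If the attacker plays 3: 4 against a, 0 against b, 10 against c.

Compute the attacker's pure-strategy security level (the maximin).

0

The worst-case payoff for each row is 1: 0, 2: -1, 3: 0.
The best of these is 0.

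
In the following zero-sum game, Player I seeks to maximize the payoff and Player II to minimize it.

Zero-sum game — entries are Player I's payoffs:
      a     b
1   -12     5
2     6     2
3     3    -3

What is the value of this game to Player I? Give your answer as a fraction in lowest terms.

18/7

Row 3 is strictly dominated by row 2, so Player I never plays it.
The remaining 2×2 game on (1, 2) × (a, b) has no saddle point. Let Player I play 1 with probability p; indifference gives −12p + 6(1−p) = 5p + 2(1−p), so p = 4/21.
Similarly Player II's optimal q on a is 1/7, and the value is -12·(1/7) + (5)·(6/7) = 18/7.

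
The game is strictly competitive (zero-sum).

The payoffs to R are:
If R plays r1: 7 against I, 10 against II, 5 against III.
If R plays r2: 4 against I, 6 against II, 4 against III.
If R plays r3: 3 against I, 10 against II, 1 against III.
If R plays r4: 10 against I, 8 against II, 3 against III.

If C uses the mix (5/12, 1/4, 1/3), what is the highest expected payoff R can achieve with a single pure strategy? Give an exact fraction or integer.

r1: (7)·(5/12) + (10)·(1/4) + (5)·(1/3) = 85/12.
r2: (4)·(5/12) + (6)·(1/4) + (4)·(1/3) = 9/2.
r3: (3)·(5/12) + (10)·(1/4) + (1)·(1/3) = 49/12.
r4: (10)·(5/12) + (8)·(1/4) + (3)·(1/3) = 43/6.
The best pure response is r4 with expected payoff 43/6.

43/6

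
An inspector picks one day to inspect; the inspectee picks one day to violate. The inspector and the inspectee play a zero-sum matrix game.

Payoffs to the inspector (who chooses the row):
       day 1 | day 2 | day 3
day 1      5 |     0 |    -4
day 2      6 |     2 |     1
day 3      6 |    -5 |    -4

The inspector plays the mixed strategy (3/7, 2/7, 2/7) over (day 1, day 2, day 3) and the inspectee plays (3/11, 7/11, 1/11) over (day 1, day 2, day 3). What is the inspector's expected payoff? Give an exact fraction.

Against (3/11, 7/11, 1/11), each row's expected payoff is day 1: 1; day 2: 3; day 3: -21/11.
Taking the (3/7, 2/7, 2/7)-weighted average: (3/7)·(1) + (2/7)·(3) + (2/7)·(-21/11) = 57/77.

57/77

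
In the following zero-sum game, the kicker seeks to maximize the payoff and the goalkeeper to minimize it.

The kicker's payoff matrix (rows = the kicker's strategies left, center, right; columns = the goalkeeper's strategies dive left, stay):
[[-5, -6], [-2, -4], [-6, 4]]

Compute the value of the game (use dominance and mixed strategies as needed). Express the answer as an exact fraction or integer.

Row left is strictly dominated by row center, so the kicker never plays it.
The remaining 2×2 game on (center, right) × (dive left, stay) has no saddle point. Let the kicker play center with probability p; indifference gives −2p − 6(1−p) = −4p + 4(1−p), so p = 5/6.
Similarly the goalkeeper's optimal q on dive left is 2/3, and the value is -2·(2/3) + (-4)·(1/3) = -8/3.

-8/3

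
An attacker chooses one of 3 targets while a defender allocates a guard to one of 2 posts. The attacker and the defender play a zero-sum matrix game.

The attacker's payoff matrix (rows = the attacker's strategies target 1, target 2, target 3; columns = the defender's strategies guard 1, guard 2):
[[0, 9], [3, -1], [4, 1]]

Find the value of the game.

3

Row target 2 is strictly dominated by row target 3, so the attacker never plays it.
The remaining 2×2 game on (target 1, target 3) × (guard 1, guard 2) has no saddle point. Let the attacker play target 1 with probability p; indifference gives 4(1−p) = 9p + (1−p), so p = 1/4.
Similarly the defender's optimal q on guard 1 is 2/3, and the value is 0·(2/3) + (9)·(1/3) = 3.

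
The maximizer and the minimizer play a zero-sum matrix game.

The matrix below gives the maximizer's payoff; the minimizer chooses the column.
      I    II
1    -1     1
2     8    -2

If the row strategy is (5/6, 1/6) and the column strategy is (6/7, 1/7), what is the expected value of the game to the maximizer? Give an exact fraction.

1/2

Against (6/7, 1/7), each row's expected payoff is 1: -5/7; 2: 46/7.
Taking the (5/6, 1/6)-weighted average: (5/6)·(-5/7) + (1/6)·(46/7) = 1/2.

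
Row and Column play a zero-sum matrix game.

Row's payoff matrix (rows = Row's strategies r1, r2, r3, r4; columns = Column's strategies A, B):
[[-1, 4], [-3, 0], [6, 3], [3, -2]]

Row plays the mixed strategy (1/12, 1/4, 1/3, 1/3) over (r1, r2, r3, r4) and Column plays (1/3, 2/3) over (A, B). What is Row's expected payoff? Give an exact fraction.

7/6

Against (1/3, 2/3), each row's expected payoff is r1: 7/3; r2: -1; r3: 4; r4: -1/3.
Taking the (1/12, 1/4, 1/3, 1/3)-weighted average: (1/12)·(7/3) + (1/4)·(-1) + (1/3)·(4) + (1/3)·(-1/3) = 7/6.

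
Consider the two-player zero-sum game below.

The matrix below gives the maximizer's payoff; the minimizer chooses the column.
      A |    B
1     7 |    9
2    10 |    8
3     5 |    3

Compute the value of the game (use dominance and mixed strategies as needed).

Row 3 is strictly dominated by row 1, so the maximizer never plays it.
The remaining 2×2 game on (1, 2) × (A, B) has no saddle point. Let the maximizer play 1 with probability p; indifference gives 7p + 10(1−p) = 9p + 8(1−p), so p = 1/2.
Similarly the minimizer's optimal q on A is 1/4, and the value is 7·(1/4) + (9)·(3/4) = 17/2.

17/2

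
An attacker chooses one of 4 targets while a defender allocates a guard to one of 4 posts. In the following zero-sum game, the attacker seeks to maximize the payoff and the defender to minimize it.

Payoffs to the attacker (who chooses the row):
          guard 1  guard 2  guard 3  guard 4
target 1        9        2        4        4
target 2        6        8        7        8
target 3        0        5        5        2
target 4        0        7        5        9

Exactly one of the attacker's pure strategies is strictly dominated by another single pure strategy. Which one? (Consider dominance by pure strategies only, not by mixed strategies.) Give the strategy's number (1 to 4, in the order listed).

3

Compare target 3 with target 2: 6 > 0, 8 > 5, 7 > 5, 8 > 2.
So target 2 strictly dominates target 3 for the attacker; target 3 is strictly dominated.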